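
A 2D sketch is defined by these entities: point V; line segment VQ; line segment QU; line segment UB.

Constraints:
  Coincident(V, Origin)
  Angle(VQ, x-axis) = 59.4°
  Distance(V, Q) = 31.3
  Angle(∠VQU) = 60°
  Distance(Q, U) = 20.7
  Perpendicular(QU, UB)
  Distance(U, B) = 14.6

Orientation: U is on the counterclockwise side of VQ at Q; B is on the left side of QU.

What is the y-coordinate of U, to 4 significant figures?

27.16

V is at the origin; VQ runs at 59.4° with length 31.3, so Q = 31.3·(cos 59.4°, sin 59.4°) = (15.93, 26.94). ∠VQU = 60.0°, so QU runs at 59.4° + (180° − 60.0°) = 179.4° from the x-axis; with |QU| = 20.7, U = Q + 20.7·(cos 179.4°, sin 179.4°) = (-4.766, 27.16). So U.y = 27.16.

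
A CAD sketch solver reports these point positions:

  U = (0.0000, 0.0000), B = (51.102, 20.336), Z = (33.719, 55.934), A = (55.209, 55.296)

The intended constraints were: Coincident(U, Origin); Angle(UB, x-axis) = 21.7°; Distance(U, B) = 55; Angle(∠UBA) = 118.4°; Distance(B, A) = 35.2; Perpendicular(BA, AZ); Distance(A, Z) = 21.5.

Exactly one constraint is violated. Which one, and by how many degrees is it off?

Perpendicular(BA, AZ) — off by 5.00°.

U = (0.00, 0.00) ✓; UB at 21.70° ✓; |UB| = 55.00 ✓; ∠UBA = 118.4° ✓; |BA| = 35.20 ✓; ∠(BA, AZ) = 95.00° ✗; |AZ| = 21.50 ✓.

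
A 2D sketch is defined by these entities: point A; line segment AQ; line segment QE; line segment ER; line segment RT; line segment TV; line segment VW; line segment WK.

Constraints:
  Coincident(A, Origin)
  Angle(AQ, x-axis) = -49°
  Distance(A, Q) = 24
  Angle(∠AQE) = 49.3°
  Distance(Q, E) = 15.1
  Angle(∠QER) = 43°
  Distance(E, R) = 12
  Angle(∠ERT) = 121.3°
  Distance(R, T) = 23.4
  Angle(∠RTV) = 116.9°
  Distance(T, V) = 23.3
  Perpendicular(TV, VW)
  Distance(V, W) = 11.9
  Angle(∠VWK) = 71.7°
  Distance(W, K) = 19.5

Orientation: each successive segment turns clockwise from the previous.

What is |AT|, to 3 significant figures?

35.8

A is at the origin; AQ runs at -49.0° with length 24.0, so Q = (15.7, -18.1). ∠AQE = 49.3° gives QE at -180° from the x-axis; with |QE| = 15.1, E = (0.646, -18.2). ∠QER = 43.0° gives ER at 43.3° from the x-axis; with |ER| = 12.0, R = (9.38, -9.96). ∠ERT = 121.3° gives RT at -15.4° from the x-axis; with |RT| = 23.4, T = (31.9, -16.2). Then |AT| = |T − A| = 35.8.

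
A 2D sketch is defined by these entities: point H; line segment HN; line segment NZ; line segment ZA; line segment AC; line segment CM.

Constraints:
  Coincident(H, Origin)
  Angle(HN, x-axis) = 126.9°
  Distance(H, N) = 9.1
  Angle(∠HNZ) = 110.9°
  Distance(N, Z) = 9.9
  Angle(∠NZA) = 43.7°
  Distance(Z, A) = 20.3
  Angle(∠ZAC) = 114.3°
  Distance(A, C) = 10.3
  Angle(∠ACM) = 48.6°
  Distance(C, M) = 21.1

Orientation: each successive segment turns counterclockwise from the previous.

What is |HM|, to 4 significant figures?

11.01

H is at the origin; HN runs at 126.9° with length 9.1, so N = (-5.464, 7.277). ∠HNZ = 110.9° gives NZ at -164.0° from the x-axis; with |NZ| = 9.9, Z = (-14.98, 4.548). ∠NZA = 43.7° gives ZA at -27.70° from the x-axis; with |ZA| = 20.3, A = (2.993, -4.888). ∠ZAC = 114.3° gives AC at 38.00° from the x-axis; with |AC| = 10.3, C = (11.11, 1.453). ∠ACM = 48.6° gives CM at 169.4° from the x-axis; with |CM| = 21.1, M = (-9.630, 5.335). Then |HM| = |M − H| = 11.01.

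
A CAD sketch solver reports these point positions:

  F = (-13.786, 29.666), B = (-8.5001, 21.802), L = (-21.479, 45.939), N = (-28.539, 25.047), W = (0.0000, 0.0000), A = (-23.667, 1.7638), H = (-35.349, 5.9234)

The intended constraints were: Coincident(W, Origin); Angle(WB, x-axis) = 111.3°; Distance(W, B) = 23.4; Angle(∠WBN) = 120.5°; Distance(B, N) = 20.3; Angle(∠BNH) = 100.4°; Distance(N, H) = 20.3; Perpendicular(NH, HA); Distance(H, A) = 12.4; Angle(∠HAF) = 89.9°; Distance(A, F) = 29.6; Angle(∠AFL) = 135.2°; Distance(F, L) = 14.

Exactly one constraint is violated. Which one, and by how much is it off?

Distance(F, L) = 14 — off by 4.00.

W = (0.00, 0.00) ✓; WB at 111.3° ✓; |WB| = 23.40 ✓; ∠WBN = 120.5° ✓; |BN| = 20.30 ✓; ∠BNH = 100.4° ✓; |NH| = 20.30 ✓; ∠(NH, HA) = 90.00° ✓; |HA| = 12.40 ✓; ∠HAF = 89.90° ✓; |AF| = 29.60 ✓; ∠AFL = 135.2° ✓; |FL| = 18.00 ✗.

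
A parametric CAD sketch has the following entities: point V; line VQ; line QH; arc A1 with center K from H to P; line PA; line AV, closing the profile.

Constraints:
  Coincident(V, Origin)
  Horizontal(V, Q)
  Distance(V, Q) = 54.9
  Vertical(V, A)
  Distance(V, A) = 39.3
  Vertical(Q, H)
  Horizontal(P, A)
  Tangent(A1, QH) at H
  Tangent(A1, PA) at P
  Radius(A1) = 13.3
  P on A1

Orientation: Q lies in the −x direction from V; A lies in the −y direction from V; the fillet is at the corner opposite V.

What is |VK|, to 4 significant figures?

49.06

V is at the origin; V and Q share the same y with |VQ| = 54.9 and Q on the −x side, so Q = (-54.90, 0.000). V and A share the same x with |VA| = 39.3 and A on the −y side, so A = (0.000, -39.30). The virtual corner opposite V is at (-54.90, -39.30). Since A1 is tangent to QH there, KH ⟂ QH and A1 meets PA tangentially, so KP is at right angles to PA, with radius 13.3, so the center K sits 13.3 in from both sides at K = (-41.60, -26.00). Then |VK| = |K − V| = 49.06.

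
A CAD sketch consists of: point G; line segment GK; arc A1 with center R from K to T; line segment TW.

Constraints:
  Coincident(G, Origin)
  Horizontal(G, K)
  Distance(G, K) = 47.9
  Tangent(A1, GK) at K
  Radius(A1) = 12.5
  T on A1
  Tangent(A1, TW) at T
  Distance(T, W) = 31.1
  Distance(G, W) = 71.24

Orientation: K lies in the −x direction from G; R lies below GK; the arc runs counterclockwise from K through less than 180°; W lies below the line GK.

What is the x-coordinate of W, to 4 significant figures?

-55.02

G is at the origin; G and K share the same y with |GK| = 47.9 and K on the −x side, so K = (-47.90, 0.000). A1 meets GK tangentially, so RK is at right angles to GK, so R = K + (0, -12.5) = (-47.90, -12.50). Since RT ⟂ TW (tangency), |RW| = √(12.5² + 31.1²) = 33.52 regardless of where T sits on A1. So W lies on both circle(G, 71.24) and circle(R, 33.52); the below-GK intersection is W = (-55.02, -45.25). T is the foot of the tangent from W: T = (-60.22, -14.59).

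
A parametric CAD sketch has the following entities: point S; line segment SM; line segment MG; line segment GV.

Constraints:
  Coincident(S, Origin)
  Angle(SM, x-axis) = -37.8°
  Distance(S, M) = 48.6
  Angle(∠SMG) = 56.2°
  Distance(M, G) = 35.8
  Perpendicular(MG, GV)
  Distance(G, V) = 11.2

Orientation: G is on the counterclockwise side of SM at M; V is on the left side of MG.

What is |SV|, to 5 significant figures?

30.473

S is at the origin; SM runs at -37.8° with length 48.6, so M = 48.6·(cos -37.8°, sin -37.8°) = (38.402, -29.787). ∠SMG = 56.2°, so MG runs at -37.8° + (180° − 56.2°) = 86.000° from the x-axis; with |MG| = 35.8, G = M + 35.8·(cos 86.000°, sin 86.000°) = (40.899, 5.9255). The perpendicularity gives GV at right angles to MG; with |GV| = 11.2 on the left of MG, V = G + 11.2·(-0.99756, 0.069756) = (29.726, 6.7068). Then |SV| = |V − S| = 30.473.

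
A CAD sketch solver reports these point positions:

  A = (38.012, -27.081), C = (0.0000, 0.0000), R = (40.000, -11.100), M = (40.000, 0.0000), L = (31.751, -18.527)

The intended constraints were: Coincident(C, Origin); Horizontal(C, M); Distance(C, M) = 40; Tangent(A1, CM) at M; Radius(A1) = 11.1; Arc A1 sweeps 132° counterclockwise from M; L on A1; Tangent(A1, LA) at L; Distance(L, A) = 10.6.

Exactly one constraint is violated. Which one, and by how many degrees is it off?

Tangent(A1, LA) at L — off by 5.80°.

C = (0.00, 0.00) ✓; C.y = 0.00, M.y = 0.00 ✓; |CM| = 40.00 ✓; ∠(RM, MC) = 90.00° ✓; |RM| = 11.10 ✓; bearing(R→L) − bearing(R→M) = 132.0° ✓; |RL| = 11.10 ✓; ∠(RL, LA) = 95.80° ✗; |LA| = 10.60 ✓.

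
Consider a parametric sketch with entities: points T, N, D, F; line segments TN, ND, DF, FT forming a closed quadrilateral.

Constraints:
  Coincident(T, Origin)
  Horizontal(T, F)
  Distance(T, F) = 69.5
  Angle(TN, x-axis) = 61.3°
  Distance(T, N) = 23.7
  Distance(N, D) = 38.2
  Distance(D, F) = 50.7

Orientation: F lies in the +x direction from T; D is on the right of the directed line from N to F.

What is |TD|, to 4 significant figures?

26.77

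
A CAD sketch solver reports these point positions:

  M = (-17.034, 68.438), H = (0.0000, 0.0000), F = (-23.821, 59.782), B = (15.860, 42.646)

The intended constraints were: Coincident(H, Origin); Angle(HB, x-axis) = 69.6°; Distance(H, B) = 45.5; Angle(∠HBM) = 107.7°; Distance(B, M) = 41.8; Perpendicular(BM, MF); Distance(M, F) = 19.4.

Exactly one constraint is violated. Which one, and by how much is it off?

Distance(M, F) = 19.4 — off by 8.40.

H = (0.00, 0.00) ✓; HB at 69.60° ✓; |HB| = 45.50 ✓; ∠HBM = 107.7° ✓; |BM| = 41.80 ✓; ∠(BM, MF) = 90.00° ✓; |MF| = 11.00 ✗.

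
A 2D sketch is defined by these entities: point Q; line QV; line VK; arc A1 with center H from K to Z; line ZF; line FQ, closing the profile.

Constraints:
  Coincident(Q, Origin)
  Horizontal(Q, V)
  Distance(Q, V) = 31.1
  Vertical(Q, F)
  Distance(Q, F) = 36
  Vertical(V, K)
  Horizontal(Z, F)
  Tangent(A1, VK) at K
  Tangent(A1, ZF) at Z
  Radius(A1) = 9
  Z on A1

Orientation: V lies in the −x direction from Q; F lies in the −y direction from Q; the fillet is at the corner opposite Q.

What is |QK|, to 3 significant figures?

41.2

The virtual corner opposite Q is at (-31.1, -36.0). The tangent condition forces HK to be normal to VK and A1 meets ZF tangentially, so HZ is at right angles to ZF, with radius 9.0, so the center H sits 9.0 in from both sides at H = (-22.1, -27.0). That places the tangent points at K = (-31.1, -27.0) on VK and Z = (-22.1, -36.0) on ZF. Then |QK| = |K − Q| = 41.2.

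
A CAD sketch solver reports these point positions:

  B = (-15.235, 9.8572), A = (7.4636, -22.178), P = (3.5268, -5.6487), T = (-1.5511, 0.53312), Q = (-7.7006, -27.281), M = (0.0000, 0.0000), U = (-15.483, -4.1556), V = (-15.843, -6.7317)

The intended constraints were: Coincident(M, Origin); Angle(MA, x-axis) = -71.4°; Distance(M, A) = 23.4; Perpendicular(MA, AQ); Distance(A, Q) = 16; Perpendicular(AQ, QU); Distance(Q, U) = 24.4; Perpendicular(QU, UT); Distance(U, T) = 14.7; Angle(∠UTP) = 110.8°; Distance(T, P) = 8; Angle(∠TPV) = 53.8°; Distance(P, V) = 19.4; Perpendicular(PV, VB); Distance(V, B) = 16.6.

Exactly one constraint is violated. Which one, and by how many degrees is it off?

Perpendicular(PV, VB) — off by 5.30°.

M = (0.00, 0.00) ✓; MA at -71.40° ✓; |MA| = 23.40 ✓; ∠(MA, AQ) = 90.00° ✓; |AQ| = 16.00 ✓; ∠(AQ, QU) = 90.00° ✓; |QU| = 24.40 ✓; ∠(QU, UT) = 90.00° ✓; |UT| = 14.70 ✓; ∠UTP = 110.8° ✓; |TP| = 8.000 ✓; ∠TPV = 53.80° ✓; |PV| = 19.40 ✓; ∠(PV, VB) = 95.30° ✗; |VB| = 16.60 ✓.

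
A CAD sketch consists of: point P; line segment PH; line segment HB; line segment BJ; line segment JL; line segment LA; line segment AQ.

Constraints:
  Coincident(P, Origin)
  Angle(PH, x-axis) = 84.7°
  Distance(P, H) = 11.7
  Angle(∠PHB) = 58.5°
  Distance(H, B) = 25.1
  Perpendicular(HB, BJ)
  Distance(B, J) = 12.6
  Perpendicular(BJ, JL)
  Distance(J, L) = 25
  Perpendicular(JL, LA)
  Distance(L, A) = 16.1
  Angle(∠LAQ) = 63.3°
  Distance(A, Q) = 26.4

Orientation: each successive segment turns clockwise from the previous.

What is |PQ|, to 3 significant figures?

17.6

P is at the origin; PH runs at 84.7° with length 11.7, so H = (1.08, 11.6). ∠PHB = 58.5° gives HB at -36.8° from the x-axis; with |HB| = 25.1, B = (21.2, -3.39). HB is perpendicular to BJ, so BJ runs at -127°; with |BJ| = 12.6, J = (13.6, -13.5). BJ is perpendicular to JL, so JL runs at 143°; with |JL| = 25.0, L = (-6.39, 1.50). JL ⟂ LA, so LA runs at 53.2°; with |LA| = 16.1, A = (3.26, 14.4). ∠LAQ = 63.3° gives AQ at -63.5° from the x-axis; with |AQ| = 26.4, Q = (15.0, -9.23). Then |PQ| = |Q − P| = 17.6.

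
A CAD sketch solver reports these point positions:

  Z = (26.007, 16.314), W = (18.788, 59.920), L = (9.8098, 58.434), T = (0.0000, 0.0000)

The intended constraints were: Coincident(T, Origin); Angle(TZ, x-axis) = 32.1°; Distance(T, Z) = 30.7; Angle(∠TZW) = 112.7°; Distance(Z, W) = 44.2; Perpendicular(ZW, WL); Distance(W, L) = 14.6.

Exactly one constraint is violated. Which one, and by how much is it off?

Distance(W, L) = 14.6 — off by 5.50.

T = (0.00, 0.00) ✓; TZ at 32.10° ✓; |TZ| = 30.70 ✓; ∠TZW = 112.7° ✓; |ZW| = 44.20 ✓; ∠(ZW, WL) = 90.00° ✓; |WL| = 9.100 ✗.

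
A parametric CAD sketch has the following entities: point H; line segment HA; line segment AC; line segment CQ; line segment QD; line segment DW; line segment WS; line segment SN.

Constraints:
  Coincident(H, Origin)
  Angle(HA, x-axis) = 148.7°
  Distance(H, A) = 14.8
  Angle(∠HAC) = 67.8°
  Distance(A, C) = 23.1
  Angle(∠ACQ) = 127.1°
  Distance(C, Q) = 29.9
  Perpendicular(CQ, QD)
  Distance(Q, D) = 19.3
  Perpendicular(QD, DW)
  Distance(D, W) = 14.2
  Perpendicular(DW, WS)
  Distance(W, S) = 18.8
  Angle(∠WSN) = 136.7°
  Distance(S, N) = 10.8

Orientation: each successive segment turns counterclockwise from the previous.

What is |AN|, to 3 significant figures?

45.1

DW ⟂ WS, so WS runs at -136°; with |WS| = 18.8, S = (-5.07, -26.1). ∠WSN = 136.7° gives SN at -92.9° from the x-axis; with |SN| = 10.8, N = (-5.62, -36.9). Then |AN| = |N − A| = 45.1.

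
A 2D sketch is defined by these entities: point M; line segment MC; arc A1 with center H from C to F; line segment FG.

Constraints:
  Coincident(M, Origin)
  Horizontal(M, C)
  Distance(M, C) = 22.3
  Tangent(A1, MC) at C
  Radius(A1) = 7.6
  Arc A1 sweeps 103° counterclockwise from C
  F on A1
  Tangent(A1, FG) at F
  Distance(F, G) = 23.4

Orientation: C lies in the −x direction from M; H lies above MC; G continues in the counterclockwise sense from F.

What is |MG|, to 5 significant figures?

37.913

M is at the origin; M and C share the same y with |MC| = 22.3 and C on the −x side, so C = (-22.300, 0.0000). Since A1 is tangent to MC there, HC ⟂ MC, so H = C + (0, 7.6) = (-22.300, 7.6000). On A1, C sits at bearing -90° from H; a 103° counterclockwise sweep puts F at bearing 13°, so F = H + 7.6·(cos 13°, sin 13°) = (-14.895, 9.3096). A1 meets FG tangentially, so HF is at right angles to FG, so FG runs along (−sin 13°, cos 13°); with |FG| = 23.4, G = (-20.159, 32.110). Then |MG| = |G − M| = 37.913.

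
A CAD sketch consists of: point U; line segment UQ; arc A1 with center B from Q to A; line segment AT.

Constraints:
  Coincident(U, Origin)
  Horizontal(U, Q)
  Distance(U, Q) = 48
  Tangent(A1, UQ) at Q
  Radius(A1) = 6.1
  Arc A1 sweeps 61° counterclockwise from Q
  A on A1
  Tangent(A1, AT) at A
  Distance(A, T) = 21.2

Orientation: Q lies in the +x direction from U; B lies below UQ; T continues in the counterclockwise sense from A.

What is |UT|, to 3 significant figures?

39.0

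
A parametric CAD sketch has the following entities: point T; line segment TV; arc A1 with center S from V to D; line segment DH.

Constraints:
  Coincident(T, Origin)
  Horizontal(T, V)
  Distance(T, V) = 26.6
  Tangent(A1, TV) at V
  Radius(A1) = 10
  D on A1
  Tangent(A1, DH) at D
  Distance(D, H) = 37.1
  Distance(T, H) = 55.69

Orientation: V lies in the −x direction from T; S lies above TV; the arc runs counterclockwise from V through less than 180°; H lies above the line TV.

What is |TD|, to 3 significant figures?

21.3

T is at the origin; T and V share the same y with |TV| = 26.6 and V on the −x side, so V = (-26.6, 0.00). Since A1 is tangent to TV there, SV ⟂ TV, so S = V + (0, 10) = (-26.6, 10.0). Since SD ⟂ DH (tangency), |SH| = √(10.0² + 37.1²) = 38.4 regardless of where D sits on A1. So H lies on both circle(T, 55.69) and circle(S, 38.4); the above-TV intersection is H = (-27.5, 48.4). D is the foot of the tangent from H: D = (-17.0, 12.8).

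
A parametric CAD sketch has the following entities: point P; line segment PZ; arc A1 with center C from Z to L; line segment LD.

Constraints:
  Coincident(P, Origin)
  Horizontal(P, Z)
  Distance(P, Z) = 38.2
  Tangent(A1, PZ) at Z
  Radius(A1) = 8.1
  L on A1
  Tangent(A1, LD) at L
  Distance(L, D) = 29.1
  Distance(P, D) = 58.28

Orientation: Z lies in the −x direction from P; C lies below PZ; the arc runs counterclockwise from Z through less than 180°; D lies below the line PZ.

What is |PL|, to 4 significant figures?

47.08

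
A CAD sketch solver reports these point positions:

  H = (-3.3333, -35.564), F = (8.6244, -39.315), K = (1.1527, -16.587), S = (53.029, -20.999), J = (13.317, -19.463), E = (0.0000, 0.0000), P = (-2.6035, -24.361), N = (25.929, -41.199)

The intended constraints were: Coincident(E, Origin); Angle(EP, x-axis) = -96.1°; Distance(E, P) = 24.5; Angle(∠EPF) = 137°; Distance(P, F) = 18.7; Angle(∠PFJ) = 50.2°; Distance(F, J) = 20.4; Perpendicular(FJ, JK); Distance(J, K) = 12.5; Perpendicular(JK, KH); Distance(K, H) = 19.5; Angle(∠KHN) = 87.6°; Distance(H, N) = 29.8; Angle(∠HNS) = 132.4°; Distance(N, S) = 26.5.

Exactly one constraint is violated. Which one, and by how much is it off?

Distance(N, S) = 26.5 — off by 7.30.

E = (0.00, 0.00) ✓; EP at -96.10° ✓; |EP| = 24.50 ✓; ∠EPF = 137.0° ✓; |PF| = 18.70 ✓; ∠PFJ = 50.20° ✓; |FJ| = 20.40 ✓; ∠(FJ, JK) = 90.00° ✓; |JK| = 12.50 ✓; ∠(JK, KH) = 90.00° ✓; |KH| = 19.50 ✓; ∠KHN = 87.60° ✓; |HN| = 29.80 ✓; ∠HNS = 132.4° ✓; |NS| = 33.80 ✗.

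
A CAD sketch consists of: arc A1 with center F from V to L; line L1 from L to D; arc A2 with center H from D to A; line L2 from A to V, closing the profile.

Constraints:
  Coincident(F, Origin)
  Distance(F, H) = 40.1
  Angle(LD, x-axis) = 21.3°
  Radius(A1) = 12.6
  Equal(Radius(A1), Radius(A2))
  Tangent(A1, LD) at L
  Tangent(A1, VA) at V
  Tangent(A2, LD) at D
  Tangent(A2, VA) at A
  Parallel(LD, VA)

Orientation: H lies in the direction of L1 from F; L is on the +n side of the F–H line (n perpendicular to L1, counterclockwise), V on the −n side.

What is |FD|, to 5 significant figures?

42.033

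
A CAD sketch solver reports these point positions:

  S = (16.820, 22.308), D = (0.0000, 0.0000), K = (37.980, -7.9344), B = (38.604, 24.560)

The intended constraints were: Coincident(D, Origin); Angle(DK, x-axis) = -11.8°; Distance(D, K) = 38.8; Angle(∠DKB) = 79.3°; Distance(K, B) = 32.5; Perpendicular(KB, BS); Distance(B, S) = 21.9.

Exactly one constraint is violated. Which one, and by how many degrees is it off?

Perpendicular(KB, BS) — off by 7.00°.

D = (0.00, 0.00) ✓; DK at -11.80° ✓; |DK| = 38.80 ✓; ∠DKB = 79.30° ✓; |KB| = 32.50 ✓; ∠(KB, BS) = 97.00° ✗; |BS| = 21.90 ✓.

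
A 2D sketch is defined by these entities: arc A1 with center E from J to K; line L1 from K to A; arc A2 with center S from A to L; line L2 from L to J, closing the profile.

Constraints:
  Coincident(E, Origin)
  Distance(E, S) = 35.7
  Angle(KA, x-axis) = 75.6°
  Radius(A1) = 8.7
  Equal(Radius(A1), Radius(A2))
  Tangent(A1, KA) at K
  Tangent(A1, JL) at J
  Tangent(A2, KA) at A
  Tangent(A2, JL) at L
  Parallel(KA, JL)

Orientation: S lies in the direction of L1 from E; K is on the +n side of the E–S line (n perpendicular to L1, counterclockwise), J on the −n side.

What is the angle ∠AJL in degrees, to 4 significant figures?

25.98°

The slot axis is L1's direction at 75.6°, so u = (cos 75.6°, sin 75.6°) = (0.2487, 0.9686) and n = (−sin 75.6°, cos 75.6°) = (-0.9686, 0.2487). E is at the origin and S lies 35.7 along u from E, so S = 35.7·u = (8.878, 34.58). Tangency of A1 to both parallel lines with radius 8.7 puts K and J at E ± 8.7·n: K = (-8.427, 2.164), J = (8.427, -2.164). Equal radii place A and L the same way about S: A = S + 8.7·n = (0.4516, 36.74), L = S − 8.7·n = (17.30, 32.41). Then cos ∠AJL = JA·JL / (|JA||JL|), giving 25.98°.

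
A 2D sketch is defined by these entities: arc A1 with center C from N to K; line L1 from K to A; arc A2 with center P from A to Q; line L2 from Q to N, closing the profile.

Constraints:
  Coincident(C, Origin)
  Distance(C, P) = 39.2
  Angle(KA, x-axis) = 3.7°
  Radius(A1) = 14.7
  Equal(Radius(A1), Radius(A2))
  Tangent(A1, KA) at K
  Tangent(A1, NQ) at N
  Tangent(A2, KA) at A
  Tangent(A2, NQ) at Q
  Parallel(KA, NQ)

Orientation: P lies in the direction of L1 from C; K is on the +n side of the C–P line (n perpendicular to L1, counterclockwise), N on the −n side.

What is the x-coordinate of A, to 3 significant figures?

38.2

The slot axis is L1's direction at 3.7°, so u = (cos 3.7°, sin 3.7°) = (0.998, 0.0645) and n = (−sin 3.7°, cos 3.7°) = (-0.0645, 0.998). C is at the origin and P lies 39.2 along u from C, so P = 39.2·u = (39.1, 2.53). Tangency of A1 to both parallel lines with radius 14.7 puts K and N at C ± 14.7·n: K = (-0.949, 14.7), N = (0.949, -14.7). Equal radii place A and Q the same way about P: A = P + 14.7·n = (38.2, 17.2), Q = P − 14.7·n = (40.1, -12.1). So A.x = 38.2.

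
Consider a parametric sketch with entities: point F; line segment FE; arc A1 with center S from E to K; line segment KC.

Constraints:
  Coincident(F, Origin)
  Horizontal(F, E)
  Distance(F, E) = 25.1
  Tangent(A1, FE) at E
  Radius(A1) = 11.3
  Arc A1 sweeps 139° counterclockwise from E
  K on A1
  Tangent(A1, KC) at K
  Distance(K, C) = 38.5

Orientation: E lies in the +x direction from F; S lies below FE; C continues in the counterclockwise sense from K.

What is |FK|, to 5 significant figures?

26.570

A1 meets FE tangentially, so SE is at right angles to FE, so S = E + (0, -11.3) = (25.100, -11.300). On A1, E sits at bearing 90° from S; a 139° counterclockwise sweep puts K at bearing 229°, so K = S + 11.3·(cos 229°, sin 229°) = (17.687, -19.828). Then |FK| = |K − F| = 26.570.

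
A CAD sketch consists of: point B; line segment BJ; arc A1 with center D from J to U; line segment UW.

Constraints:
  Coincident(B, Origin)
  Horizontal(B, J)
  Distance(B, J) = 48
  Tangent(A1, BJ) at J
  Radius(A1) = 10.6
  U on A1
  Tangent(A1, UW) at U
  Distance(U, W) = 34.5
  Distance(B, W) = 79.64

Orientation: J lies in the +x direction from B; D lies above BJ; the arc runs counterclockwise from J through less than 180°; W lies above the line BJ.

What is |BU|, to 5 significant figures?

58.530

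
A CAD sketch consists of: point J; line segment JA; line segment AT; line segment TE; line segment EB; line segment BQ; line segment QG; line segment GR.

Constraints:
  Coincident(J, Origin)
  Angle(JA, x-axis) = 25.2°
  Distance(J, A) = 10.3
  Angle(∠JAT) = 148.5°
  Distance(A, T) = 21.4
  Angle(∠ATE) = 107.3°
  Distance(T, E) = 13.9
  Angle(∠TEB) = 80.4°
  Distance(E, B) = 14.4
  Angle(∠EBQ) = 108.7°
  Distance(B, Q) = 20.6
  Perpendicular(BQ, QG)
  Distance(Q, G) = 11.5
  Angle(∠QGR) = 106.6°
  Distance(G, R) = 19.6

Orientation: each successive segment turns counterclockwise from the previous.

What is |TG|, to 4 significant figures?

12.28

J is at the origin; JA runs at 25.2° with length 10.3, so A = (9.320, 4.386). ∠JAT = 148.5° gives AT at 56.70° from the x-axis; with |AT| = 21.4, T = (21.07, 22.27). ∠ATE = 107.3° gives TE at 129.4° from the x-axis; with |TE| = 13.9, E = (12.25, 33.01). ∠TEB = 80.4° gives EB at -131.0° from the x-axis; with |EB| = 14.4, B = (2.799, 22.14). ∠EBQ = 108.7° gives BQ at -59.70° from the x-axis; with |BQ| = 20.6, Q = (13.19, 4.359). BQ is perpendicular to QG, so QG runs at 30.30°; with |QG| = 11.5, G = (23.12, 10.16). Then |TG| = |G − T| = 12.28.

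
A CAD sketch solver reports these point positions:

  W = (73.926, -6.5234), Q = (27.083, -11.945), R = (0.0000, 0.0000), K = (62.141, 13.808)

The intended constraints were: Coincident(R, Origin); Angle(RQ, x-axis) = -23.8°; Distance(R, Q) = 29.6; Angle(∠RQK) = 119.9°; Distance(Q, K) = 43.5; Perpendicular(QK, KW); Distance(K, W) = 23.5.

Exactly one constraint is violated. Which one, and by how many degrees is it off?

Perpendicular(QK, KW) — off by 6.20°.

R = (0.00, 0.00) ✓; RQ at -23.80° ✓; |RQ| = 29.60 ✓; ∠RQK = 119.9° ✓; |QK| = 43.50 ✓; ∠(QK, KW) = 96.20° ✗; |KW| = 23.50 ✓.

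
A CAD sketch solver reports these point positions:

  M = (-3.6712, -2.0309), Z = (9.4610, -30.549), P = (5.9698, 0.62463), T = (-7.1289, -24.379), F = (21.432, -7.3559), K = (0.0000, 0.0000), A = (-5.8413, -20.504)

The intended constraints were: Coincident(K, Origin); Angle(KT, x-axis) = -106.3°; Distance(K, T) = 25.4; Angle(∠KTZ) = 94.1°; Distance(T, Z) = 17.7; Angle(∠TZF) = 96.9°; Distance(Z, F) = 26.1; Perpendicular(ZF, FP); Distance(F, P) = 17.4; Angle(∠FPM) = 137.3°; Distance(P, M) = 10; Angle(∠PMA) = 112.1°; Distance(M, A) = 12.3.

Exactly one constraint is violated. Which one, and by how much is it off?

Distance(M, A) = 12.3 — off by 6.30.

K = (0.00, 0.00) ✓; KT at -106.3° ✓; |KT| = 25.40 ✓; ∠KTZ = 94.10° ✓; |TZ| = 17.70 ✓; ∠TZF = 96.90° ✓; |ZF| = 26.10 ✓; ∠(ZF, FP) = 90.00° ✓; |FP| = 17.40 ✓; ∠FPM = 137.3° ✓; |PM| = 10.00 ✓; ∠PMA = 112.1° ✓; |MA| = 18.60 ✗.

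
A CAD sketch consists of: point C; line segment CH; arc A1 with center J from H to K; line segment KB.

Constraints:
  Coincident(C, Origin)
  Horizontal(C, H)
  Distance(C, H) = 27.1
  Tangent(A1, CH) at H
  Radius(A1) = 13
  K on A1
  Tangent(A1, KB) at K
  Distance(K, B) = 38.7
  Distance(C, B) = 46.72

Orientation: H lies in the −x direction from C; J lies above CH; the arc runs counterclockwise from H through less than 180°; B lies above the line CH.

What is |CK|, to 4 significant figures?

17.37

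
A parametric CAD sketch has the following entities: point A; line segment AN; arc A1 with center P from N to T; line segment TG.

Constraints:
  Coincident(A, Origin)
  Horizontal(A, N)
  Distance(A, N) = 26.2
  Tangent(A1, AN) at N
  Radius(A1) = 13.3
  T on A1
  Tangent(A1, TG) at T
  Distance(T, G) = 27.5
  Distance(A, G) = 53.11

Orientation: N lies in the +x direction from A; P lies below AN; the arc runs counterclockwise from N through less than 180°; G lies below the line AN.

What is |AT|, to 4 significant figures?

25.62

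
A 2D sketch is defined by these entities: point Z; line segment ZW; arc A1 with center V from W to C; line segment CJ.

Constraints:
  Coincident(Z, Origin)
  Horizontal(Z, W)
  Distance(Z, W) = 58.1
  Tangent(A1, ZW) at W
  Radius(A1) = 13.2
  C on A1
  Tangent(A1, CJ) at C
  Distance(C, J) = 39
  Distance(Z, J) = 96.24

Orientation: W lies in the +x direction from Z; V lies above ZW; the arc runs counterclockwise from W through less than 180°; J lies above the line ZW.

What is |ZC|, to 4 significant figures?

70.66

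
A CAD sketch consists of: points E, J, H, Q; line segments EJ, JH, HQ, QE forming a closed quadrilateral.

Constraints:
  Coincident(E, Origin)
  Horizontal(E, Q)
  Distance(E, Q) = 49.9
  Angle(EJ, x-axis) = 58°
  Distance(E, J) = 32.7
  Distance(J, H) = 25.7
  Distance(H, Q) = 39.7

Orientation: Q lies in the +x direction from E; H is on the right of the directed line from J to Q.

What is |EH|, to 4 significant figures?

10.74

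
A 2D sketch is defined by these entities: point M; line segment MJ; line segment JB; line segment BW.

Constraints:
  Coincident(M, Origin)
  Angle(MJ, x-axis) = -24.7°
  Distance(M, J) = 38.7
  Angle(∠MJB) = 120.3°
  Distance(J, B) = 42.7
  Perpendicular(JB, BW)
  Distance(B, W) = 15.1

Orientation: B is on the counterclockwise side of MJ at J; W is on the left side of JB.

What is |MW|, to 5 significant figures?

64.864

M is at the origin; MJ runs at -24.7° with length 38.7, so J = 38.7·(cos -24.7°, sin -24.7°) = (35.159, -16.171). ∠MJB = 120.3°, so JB runs at -24.7° + (180° − 120.3°) = 35.000° from the x-axis; with |JB| = 42.7, B = J + 42.7·(cos 35.000°, sin 35.000°) = (70.137, 8.3203). JB is perpendicular to BW; with |BW| = 15.1 on the left of JB, W = B + 15.1·(-0.57358, 0.81915) = (61.476, 20.689). Then |MW| = |W − M| = 64.864.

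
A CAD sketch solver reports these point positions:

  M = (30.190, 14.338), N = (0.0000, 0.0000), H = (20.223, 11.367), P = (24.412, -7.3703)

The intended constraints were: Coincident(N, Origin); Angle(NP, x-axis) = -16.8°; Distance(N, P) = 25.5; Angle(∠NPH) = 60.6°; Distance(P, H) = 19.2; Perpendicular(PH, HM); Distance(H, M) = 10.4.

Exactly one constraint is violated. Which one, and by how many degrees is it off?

Perpendicular(PH, HM) — off by 4.00°.

N = (0.00, 0.00) ✓; NP at -16.80° ✓; |NP| = 25.50 ✓; ∠NPH = 60.60° ✓; |PH| = 19.20 ✓; ∠(PH, HM) = 86.00° ✗; |HM| = 10.40 ✓.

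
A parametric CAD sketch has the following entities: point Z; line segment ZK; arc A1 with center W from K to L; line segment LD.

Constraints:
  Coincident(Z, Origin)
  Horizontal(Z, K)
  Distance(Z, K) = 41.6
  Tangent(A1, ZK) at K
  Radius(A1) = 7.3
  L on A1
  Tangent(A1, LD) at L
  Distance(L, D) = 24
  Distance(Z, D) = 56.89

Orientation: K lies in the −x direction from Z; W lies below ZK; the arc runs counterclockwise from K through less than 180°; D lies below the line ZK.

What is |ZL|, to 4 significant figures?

49.50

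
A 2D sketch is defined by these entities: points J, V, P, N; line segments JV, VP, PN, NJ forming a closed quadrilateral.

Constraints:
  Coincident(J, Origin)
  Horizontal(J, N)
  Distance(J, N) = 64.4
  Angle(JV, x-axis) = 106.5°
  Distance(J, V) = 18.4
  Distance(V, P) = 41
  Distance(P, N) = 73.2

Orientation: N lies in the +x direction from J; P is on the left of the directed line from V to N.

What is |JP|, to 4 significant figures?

55.51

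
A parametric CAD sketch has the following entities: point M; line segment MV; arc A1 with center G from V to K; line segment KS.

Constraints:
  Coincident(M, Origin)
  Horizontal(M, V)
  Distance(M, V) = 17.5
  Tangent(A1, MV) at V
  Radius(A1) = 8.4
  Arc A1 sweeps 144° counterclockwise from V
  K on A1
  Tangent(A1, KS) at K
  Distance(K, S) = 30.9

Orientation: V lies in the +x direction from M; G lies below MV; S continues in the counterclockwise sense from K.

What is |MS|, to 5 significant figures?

50.236

M is at the origin; M and V share the same y with |MV| = 17.5 and V on the +x side, so V = (17.500, 0.0000). Since A1 is tangent to MV there, GV ⟂ MV, so G = V + (0, -8.4) = (17.500, -8.4000). On A1, V sits at bearing 90° from G; a 144° counterclockwise sweep puts K at bearing 234°, so K = G + 8.4·(cos 234°, sin 234°) = (12.563, -15.196). The tangent condition forces GK to be normal to KS, so KS runs along (−sin 234°, cos 234°); with |KS| = 30.9, S = (37.561, -33.358). Then |MS| = |S − M| = 50.236.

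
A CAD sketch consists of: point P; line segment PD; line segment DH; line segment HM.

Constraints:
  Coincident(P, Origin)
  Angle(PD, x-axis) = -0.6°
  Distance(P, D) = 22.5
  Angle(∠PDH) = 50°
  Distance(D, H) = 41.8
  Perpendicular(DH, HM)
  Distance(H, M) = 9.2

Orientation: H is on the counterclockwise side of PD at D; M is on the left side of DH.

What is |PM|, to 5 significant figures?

28.494

P is at the origin; PD runs at -0.6° with length 22.5, so D = 22.5·(cos -0.6°, sin -0.6°) = (22.499, -0.23562). ∠PDH = 50.0°, so DH runs at -0.6° + (180° − 50.0°) = 129.40° from the x-axis; with |DH| = 41.8, H = D + 41.8·(cos 129.40°, sin 129.40°) = (-4.0330, 32.065). DH ⟂ HM; with |HM| = 9.2 on the left of DH, M = H + 9.2·(-0.77273, -0.63473) = (-11.142, 26.225). Then |PM| = |M − P| = 28.494.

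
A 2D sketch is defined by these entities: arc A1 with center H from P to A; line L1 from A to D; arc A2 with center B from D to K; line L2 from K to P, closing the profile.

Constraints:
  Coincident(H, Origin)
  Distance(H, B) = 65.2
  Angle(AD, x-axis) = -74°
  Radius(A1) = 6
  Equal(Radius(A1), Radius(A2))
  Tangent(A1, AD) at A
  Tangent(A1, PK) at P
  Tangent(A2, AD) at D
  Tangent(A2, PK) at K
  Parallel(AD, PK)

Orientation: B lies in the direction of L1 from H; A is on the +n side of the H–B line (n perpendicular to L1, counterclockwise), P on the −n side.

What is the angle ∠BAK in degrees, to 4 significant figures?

5.171°

The slot axis is L1's direction at -74.0°, so u = (cos -74.0°, sin -74.0°) = (0.2756, -0.9613) and n = (−sin -74.0°, cos -74.0°) = (0.9613, 0.2756). H is at the origin and B lies 65.2 along u from H, so B = 65.2·u = (17.97, -62.67). Tangency of A1 to both parallel lines with radius 6.0 puts A and P at H ± 6.0·n: A = (5.768, 1.654), P = (-5.768, -1.654). Equal radii place D and K the same way about B: D = B + 6.0·n = (23.74, -61.02), K = B − 6.0·n = (12.20, -64.33). Then cos ∠BAK = AB·AK / (|AB||AK|), giving 5.171°.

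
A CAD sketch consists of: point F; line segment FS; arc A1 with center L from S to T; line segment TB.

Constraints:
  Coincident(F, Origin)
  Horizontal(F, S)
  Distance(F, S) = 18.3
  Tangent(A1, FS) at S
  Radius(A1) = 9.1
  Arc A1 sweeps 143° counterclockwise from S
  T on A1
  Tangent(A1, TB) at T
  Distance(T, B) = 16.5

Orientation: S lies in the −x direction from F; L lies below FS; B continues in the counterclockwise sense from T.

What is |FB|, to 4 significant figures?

28.35

F is at the origin; FS is horizontal with |FS| = 18.3 and S on the −x side, so S = (-18.30, 0.000). Since A1 is tangent to FS there, LS ⟂ FS, so L = S + (0, -9.1) = (-18.30, -9.100). On A1, S sits at bearing 90° from L; a 143° counterclockwise sweep puts T at bearing 233°, so T = L + 9.1·(cos 233°, sin 233°) = (-23.78, -16.37). Since A1 is tangent to TB there, LT ⟂ TB, so TB runs along (−sin 233°, cos 233°); with |TB| = 16.5, B = (-10.60, -26.30). Then |FB| = |B − F| = 28.35.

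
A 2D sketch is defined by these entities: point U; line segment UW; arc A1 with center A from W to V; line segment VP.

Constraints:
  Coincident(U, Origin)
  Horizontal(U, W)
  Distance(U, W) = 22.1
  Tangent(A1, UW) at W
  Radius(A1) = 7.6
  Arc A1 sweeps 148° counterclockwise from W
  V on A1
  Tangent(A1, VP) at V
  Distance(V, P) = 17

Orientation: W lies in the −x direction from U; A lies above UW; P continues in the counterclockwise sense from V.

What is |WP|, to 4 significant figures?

25.29

On A1, W sits at bearing -90° from A; a 148° counterclockwise sweep puts V at bearing 58°, so V = A + 7.6·(cos 58°, sin 58°) = (-18.07, 14.05). The tangent condition forces AV to be normal to VP, so VP runs along (−sin 58°, cos 58°); with |VP| = 17.0, P = (-32.49, 23.05). Then |WP| = |P − W| = 25.29.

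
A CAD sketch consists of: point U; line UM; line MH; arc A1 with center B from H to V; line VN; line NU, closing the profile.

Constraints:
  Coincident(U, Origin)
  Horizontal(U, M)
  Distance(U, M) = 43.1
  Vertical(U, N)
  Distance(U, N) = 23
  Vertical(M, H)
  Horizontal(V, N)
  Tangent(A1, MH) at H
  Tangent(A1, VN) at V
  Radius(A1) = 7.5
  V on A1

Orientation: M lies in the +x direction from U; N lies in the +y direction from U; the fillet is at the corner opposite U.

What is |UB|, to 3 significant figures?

38.8

U is at the origin; U and M share the same y with |UM| = 43.1 and M on the +x side, so M = (43.1, 0.00). UN is vertical with |UN| = 23.0 and N on the +y side, so N = (0.00, 23.0). The virtual corner opposite U is at (43.1, 23.0). Since A1 is tangent to MH there, BH ⟂ MH and the tangent condition forces BV to be normal to VN, with radius 7.5, so the center B sits 7.5 in from both sides at B = (35.6, 15.5). Then |UB| = |B − U| = 38.8.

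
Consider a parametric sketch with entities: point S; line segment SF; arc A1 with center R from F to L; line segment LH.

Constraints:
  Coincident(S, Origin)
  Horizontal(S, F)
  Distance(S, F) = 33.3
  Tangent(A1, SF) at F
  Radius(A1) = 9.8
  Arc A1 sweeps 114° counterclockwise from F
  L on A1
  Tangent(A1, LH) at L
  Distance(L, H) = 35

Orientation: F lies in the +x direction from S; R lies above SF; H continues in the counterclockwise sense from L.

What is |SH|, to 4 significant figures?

53.66

On A1, F sits at bearing -90° from R; a 114° counterclockwise sweep puts L at bearing 24°, so L = R + 9.8·(cos 24°, sin 24°) = (42.25, 13.79). The tangent condition forces RL to be normal to LH, so LH runs along (−sin 24°, cos 24°); with |LH| = 35.0, H = (28.02, 45.76). Then |SH| = |H − S| = 53.66.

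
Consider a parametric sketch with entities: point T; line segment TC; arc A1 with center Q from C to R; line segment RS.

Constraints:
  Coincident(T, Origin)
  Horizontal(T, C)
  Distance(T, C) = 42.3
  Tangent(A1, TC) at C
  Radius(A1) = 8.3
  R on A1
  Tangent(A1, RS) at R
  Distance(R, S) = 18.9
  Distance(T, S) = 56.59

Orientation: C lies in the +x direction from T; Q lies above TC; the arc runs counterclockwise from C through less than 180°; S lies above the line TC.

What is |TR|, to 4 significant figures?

51.35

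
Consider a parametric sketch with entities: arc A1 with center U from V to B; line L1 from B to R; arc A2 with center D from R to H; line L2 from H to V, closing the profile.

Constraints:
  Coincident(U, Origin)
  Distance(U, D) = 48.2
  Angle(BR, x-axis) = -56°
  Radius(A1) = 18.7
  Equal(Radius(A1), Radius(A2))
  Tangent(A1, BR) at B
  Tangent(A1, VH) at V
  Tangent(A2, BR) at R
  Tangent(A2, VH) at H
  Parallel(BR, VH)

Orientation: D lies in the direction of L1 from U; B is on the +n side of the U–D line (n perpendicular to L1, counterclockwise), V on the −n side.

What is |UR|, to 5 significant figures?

51.700

Tangency of A1 to both parallel lines with radius 18.7 puts B and V at U ± 18.7·n: B = (15.503, 10.457), V = (-15.503, -10.457). Equal radii place R and H the same way about D: R = D + 18.7·n = (42.456, -29.503), H = D − 18.7·n = (11.450, -50.417). Then |UR| = |R − U| = 51.700.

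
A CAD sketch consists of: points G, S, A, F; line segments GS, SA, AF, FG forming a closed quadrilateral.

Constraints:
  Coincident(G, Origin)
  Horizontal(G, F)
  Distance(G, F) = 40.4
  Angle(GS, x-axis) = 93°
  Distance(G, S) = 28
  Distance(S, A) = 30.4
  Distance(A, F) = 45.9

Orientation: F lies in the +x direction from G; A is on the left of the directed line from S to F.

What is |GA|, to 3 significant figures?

49.8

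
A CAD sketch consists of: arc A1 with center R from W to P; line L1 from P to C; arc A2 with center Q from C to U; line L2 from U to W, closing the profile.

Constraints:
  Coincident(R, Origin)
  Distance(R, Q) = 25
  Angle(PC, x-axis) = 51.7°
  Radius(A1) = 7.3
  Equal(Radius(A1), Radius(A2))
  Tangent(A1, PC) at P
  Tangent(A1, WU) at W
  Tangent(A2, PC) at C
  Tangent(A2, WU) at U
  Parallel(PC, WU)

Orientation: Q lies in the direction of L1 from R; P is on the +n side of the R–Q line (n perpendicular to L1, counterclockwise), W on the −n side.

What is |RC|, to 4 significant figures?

26.04

The slot axis is L1's direction at 51.7°, so u = (cos 51.7°, sin 51.7°) = (0.6198, 0.7848) and n = (−sin 51.7°, cos 51.7°) = (-0.7848, 0.6198). R is at the origin and Q lies 25.0 along u from R, so Q = 25.0·u = (15.49, 19.62). Tangency of A1 to both parallel lines with radius 7.3 puts P and W at R ± 7.3·n: P = (-5.729, 4.524), W = (5.729, -4.524). Equal radii place C and U the same way about Q: C = Q + 7.3·n = (9.766, 24.14), U = Q − 7.3·n = (21.22, 15.10). Then |RC| = |C − R| = 26.04.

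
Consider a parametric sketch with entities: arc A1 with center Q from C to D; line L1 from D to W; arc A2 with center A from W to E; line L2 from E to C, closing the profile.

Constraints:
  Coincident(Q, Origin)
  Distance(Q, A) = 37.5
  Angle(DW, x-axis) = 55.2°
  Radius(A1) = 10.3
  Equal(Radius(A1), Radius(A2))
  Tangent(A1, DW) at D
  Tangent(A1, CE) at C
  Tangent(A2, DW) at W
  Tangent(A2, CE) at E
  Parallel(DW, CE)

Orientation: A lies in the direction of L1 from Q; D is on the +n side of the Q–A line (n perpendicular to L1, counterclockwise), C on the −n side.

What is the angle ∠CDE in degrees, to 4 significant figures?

61.22°

The slot axis is L1's direction at 55.2°, so u = (cos 55.2°, sin 55.2°) = (0.5707, 0.8211) and n = (−sin 55.2°, cos 55.2°) = (-0.8211, 0.5707). Q is at the origin and A lies 37.5 along u from Q, so A = 37.5·u = (21.40, 30.79). Tangency of A1 to both parallel lines with radius 10.3 puts D and C at Q ± 10.3·n: D = (-8.458, 5.878), C = (8.458, -5.878). Equal radii place W and E the same way about A: W = A + 10.3·n = (12.94, 36.67), E = A − 10.3·n = (29.86, 24.91). Then cos ∠CDE = DC·DE / (|DC||DE|), giving 61.22°.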